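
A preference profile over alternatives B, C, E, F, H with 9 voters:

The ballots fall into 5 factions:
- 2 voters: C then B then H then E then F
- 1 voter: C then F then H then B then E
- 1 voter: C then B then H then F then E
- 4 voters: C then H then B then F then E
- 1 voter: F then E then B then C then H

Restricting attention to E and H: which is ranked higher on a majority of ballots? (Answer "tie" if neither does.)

H

Ballots ranking E above H: 1.
Ballots ranking H above E: 9 − 1 = 8.
H wins the head-to-head 8–1.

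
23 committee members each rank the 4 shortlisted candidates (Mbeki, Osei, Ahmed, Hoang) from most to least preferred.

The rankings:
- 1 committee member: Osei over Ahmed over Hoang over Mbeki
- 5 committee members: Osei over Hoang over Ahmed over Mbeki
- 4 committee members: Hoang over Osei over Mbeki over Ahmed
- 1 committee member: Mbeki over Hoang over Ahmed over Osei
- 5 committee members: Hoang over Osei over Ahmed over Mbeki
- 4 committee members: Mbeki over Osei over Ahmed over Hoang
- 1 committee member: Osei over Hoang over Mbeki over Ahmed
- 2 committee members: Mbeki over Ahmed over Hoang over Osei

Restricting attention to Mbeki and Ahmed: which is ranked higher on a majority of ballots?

Ballots ranking Mbeki above Ahmed: 4 + 1 + 4 + 1 + 2 = 12.
Ballots ranking Ahmed above Mbeki: 23 − 12 = 11.
Mbeki wins the head-to-head 12–11.

Mbeki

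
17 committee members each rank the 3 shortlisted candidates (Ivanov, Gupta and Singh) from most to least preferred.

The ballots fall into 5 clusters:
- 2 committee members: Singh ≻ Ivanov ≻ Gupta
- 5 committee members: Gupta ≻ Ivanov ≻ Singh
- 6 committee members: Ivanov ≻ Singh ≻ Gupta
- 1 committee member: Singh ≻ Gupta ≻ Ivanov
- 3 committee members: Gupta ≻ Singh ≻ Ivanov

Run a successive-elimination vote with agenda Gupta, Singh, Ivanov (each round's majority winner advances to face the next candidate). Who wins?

Ivanov

Round 1: Gupta vs Singh — 8–9, Singh advances.
Round 2: Singh vs Ivanov — 6–11, Ivanov advances.
Ivanov survives the agenda.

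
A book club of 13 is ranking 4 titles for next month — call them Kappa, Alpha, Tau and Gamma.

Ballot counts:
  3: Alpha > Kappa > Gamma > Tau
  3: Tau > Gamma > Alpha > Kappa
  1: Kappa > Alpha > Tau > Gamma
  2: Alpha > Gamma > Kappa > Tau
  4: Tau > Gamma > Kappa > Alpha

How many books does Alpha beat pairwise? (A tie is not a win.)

1

Alpha against each rival (13 members):
Alpha vs Kappa: Alpha preferred on 3+3+2 = 8 ballots; Alpha wins 8–5.
Alpha vs Tau: 6 to 7, Tau.
Alpha–Gamma: Gamma 7–6.
Alpha beats Kappa; loses to Tau, Gamma — 1 pairwise win.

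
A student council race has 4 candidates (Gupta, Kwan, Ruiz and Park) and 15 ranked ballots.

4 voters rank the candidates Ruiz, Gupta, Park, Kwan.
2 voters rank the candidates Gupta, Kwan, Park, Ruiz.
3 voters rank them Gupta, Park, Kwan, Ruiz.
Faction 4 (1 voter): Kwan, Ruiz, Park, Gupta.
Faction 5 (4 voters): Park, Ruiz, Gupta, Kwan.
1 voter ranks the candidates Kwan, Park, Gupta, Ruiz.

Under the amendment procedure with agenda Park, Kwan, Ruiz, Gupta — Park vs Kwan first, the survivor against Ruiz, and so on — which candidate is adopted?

Round 1: Park vs Kwan — 11–4, Park advances.
Round 2: Park vs Ruiz — 10–5, Park advances.
Round 3: Park vs Gupta — 6–9, Gupta advances.
The agenda winner is Gupta.

Gupta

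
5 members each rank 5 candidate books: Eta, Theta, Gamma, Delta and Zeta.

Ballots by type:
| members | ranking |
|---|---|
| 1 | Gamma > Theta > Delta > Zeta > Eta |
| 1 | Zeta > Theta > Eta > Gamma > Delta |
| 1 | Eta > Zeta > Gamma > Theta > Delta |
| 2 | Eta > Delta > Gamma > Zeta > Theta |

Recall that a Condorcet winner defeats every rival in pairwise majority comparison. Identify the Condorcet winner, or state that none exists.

Check each pair by majority over 5 ballots:
Eta vs Theta: Eta wins 3–2.
Eta–Gamma: Eta 4–1.
Eta–Delta: Eta 4–1.
Eta vs Zeta: Eta wins 3–2.
Theta vs Gamma: Gamma wins 4–1.
Theta–Delta: Theta 3–2.
Theta vs Zeta: Zeta wins 4–1.
Gamma vs Delta: Gamma wins 3–2.
Gamma vs Zeta: Gamma wins 3–2.
Delta vs Zeta: Delta wins 3–2.
Eta defeats every rival head-to-head and is the Condorcet winner.

Eta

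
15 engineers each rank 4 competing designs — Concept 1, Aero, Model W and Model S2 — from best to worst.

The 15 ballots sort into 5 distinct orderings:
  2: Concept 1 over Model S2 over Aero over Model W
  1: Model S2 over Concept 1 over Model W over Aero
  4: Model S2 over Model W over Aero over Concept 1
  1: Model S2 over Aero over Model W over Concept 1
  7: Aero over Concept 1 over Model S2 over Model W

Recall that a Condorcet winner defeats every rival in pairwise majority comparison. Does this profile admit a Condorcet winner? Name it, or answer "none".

none

Check each pair by majority over 15 ballots:
Concept 1 vs Aero: Aero wins 12–3.
Concept 1 vs Model W: Concept 1 wins 10–5.
Concept 1 vs Model S2: Concept 1, 9–6.
Aero–Model W: Aero 10–5.
Aero vs Model S2: Model S2 wins 8–7.
Model W–Model S2: Model S2 15–0.
Every design loses at least once (Concept 1 loses to Aero; Aero loses to Model S2; Model W loses to Concept 1; Model S2 loses to Concept 1). The majority relation contains the cycle Concept 1 → Model S2 → Aero → Concept 1, so there is no Condorcet winner.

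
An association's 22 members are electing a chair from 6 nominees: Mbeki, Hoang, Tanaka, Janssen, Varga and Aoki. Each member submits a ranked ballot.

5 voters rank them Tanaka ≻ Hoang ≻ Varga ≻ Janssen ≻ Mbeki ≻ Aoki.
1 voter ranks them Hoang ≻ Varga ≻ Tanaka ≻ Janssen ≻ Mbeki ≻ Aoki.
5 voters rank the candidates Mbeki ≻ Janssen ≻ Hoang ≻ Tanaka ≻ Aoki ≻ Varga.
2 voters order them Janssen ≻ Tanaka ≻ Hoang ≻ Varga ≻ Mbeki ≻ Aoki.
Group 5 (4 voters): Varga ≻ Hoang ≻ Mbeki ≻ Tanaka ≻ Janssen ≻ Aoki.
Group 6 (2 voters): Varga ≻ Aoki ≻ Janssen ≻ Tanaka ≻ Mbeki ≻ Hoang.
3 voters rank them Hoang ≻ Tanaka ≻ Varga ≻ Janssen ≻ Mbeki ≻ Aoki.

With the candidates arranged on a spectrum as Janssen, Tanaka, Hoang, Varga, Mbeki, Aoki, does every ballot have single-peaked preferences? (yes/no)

Axis positions: Janssen=1, Tanaka=2, Hoang=3, Varga=4, Mbeki=5, Aoki=6.
Group 1 (peak Tanaka at position 2): ranking walks positions 2-3-4-1-5-6, expanding outward from the peak — single-peaked.
Group 2 (peak Hoang at position 3): ranking walks positions 3-4-2-1-5-6, expanding outward from the peak — single-peaked.
Group 3: ranking walks positions 5-1-3-2-6-4; Janssen is ranked above Varga even though Varga lies between Janssen and the peak Mbeki on the axis — preferences dip and rise again. Not single-peaked.
Group 4 (peak Janssen at position 1): ranking walks positions 1-2-3-4-5-6, expanding outward from the peak — single-peaked.
Group 5 (peak Varga at position 4): ranking walks positions 4-3-5-2-1-6, expanding outward from the peak — single-peaked.
Group 6: ranking walks positions 4-6-1-2-5-3; Aoki is ranked above Mbeki even though Mbeki lies between Aoki and the peak Varga on the axis — preferences dip and rise again. Not single-peaked.
Group 7 (peak Hoang at position 3): ranking walks positions 3-2-4-1-5-6, expanding outward from the peak — single-peaked.
Group 3 violates single-peakedness, so the profile is not single-peaked on this axis.

no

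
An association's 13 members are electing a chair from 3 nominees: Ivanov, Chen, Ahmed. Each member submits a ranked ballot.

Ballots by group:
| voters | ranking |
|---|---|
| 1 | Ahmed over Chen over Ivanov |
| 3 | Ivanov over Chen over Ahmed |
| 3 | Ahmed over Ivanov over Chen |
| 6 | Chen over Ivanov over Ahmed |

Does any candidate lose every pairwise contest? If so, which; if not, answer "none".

Head-to-head results (13 voters):
Ivanov vs Chen: 6 to 7, Chen.
Ivanov vs Ahmed: Ivanov preferred on 3+6 = 9 ballots; Ivanov wins 9–4.
Chen vs Ahmed: 3+6 = 9 for Chen, 4 for Ahmed — Chen by 9–4.
Only Ahmed has no wins; Ahmed is the Condorcet loser.

Ahmed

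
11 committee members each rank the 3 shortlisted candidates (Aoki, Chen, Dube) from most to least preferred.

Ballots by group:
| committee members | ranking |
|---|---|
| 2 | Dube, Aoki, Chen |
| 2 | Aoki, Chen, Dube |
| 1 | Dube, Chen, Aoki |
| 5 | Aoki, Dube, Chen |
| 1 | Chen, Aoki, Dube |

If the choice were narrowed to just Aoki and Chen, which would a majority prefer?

Ballots ranking Aoki above Chen: 2 + 2 + 5 = 9.
Ballots ranking Chen above Aoki: 11 − 9 = 2.
Aoki wins the head-to-head 9–2.

Aoki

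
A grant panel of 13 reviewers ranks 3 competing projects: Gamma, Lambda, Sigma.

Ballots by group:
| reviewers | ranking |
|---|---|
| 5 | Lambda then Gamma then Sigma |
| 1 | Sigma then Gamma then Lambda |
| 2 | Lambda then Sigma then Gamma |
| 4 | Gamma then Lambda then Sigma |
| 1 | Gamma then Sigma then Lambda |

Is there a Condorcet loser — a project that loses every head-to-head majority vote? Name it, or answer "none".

Pairwise majorities:
Gamma–Lambda: Lambda 7–6.
Gamma vs Sigma: Gamma preferred on 5+4+1 = 10 ballots; Gamma wins 10–3.
Lambda vs Sigma: Lambda, 11–2.
Sigma is beaten in every head-to-head and is the Condorcet loser.

Sigma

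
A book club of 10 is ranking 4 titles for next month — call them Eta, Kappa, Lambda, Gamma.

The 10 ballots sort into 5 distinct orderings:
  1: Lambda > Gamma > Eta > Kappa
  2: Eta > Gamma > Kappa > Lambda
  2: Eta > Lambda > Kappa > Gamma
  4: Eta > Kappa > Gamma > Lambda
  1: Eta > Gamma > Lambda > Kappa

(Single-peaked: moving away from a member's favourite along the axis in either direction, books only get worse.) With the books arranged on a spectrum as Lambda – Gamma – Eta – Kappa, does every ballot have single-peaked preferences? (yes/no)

no

Axis positions: Lambda=1, Gamma=2, Eta=3, Kappa=4.
Group 1 (peak Lambda at position 1): ranking walks positions 1-2-3-4, expanding outward from the peak — single-peaked.
Group 2 (peak Eta at position 3): ranking walks positions 3-2-4-1, expanding outward from the peak — single-peaked.
Group 3: ranking walks positions 3-1-4-2; Lambda is ranked above Gamma even though Gamma lies between Lambda and the peak Eta on the axis — preferences dip and rise again. Not single-peaked.
Group 4 (peak Eta at position 3): ranking walks positions 3-4-2-1, expanding outward from the peak — single-peaked.
Group 5 (peak Eta at position 3): ranking walks positions 3-2-1-4, expanding outward from the peak — single-peaked.
Group 3 violates single-peakedness, so the profile is not single-peaked on this axis.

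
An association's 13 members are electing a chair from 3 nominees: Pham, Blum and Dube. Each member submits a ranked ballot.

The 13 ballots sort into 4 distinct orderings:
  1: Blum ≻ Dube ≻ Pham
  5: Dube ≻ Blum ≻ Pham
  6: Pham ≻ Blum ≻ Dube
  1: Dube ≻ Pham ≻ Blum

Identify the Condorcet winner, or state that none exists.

none

Check each pair by majority over 13 ballots:
Pham–Blum: Pham 7–6.
Pham vs Dube: Dube wins 7–6.
Blum–Dube: Blum 7–6.
No candidate is unbeaten: Pham loses to Dube; Blum loses to Pham; Dube loses to Blum. In particular Pham beats Blum beats Dube beats Pham is a majority cycle — no Condorcet winner exists.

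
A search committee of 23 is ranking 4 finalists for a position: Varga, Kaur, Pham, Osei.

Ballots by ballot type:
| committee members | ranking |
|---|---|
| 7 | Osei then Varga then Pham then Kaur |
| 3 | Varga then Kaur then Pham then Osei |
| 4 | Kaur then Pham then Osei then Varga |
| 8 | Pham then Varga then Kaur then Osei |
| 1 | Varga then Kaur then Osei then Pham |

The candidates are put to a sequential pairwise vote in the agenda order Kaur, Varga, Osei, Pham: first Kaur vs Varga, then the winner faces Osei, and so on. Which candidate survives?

Pham

Round 1: Kaur vs Varga — 4–19, Varga advances.
Round 2: Varga vs Osei — 12–11, Varga advances.
Round 3: Varga vs Pham — 11–12, Pham advances.
Pham survives the agenda.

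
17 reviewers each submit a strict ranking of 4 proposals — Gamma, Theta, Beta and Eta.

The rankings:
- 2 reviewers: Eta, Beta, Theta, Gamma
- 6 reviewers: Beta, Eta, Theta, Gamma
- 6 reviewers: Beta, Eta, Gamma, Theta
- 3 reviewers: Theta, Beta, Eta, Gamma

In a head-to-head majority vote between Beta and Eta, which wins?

Beta

Ballots ranking Beta above Eta: 6 + 6 + 3 = 15.
Ballots ranking Eta above Beta: 17 − 15 = 2.
Beta wins the head-to-head 15–2.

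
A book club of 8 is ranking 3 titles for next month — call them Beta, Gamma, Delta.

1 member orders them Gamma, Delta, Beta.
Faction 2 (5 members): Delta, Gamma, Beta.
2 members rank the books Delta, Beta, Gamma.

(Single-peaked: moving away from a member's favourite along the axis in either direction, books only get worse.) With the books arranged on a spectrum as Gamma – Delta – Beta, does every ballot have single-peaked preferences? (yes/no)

Axis positions: Gamma=1, Delta=2, Beta=3.
Faction 1 (peak Gamma at position 1): ranking walks positions 1-2-3, expanding outward from the peak — single-peaked.
Faction 2 (peak Delta at position 2): ranking walks positions 2-1-3, expanding outward from the peak — single-peaked.
Faction 3 (peak Delta at position 2): ranking walks positions 2-3-1, expanding outward from the peak — single-peaked.
Every ranking is single-peaked on this axis.

yes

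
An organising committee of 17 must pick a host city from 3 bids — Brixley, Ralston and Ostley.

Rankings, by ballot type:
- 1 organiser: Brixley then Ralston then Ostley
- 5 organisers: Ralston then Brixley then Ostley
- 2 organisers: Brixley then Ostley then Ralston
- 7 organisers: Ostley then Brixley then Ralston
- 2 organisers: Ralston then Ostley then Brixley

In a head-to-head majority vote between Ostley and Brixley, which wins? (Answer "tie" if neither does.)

Ostley

Ballots ranking Ostley above Brixley: 7 + 2 = 9.
Ballots ranking Brixley above Ostley: 17 − 9 = 8.
Ostley wins the head-to-head 9–8.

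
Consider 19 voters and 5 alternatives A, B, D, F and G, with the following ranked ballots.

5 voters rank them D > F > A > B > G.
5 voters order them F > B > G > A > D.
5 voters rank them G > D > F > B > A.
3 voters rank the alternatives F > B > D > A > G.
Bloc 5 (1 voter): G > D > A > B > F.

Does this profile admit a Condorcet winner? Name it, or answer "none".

Check each pair by majority over 19 ballots:
A vs B: A preferred on 5+1 = 6 ballots; B wins 13–6.
A vs D: 5 to 14, D.
A vs F: F wins 18–1.
A vs G: G, 11–8.
B vs D: D, 11–8.
B vs F: 1 to 18, F.
B–G: B 13–6.
D vs F: 11 to 8, D.
D vs G: D preferred on 5+3 = 8 ballots; G wins 11–8.
F vs G: F wins 13–6.
No alternative is unbeaten: A loses to B; B loses to D; D loses to G; F loses to D; G loses to B. In particular B → G → D → B is a majority cycle — no Condorcet winner exists.

none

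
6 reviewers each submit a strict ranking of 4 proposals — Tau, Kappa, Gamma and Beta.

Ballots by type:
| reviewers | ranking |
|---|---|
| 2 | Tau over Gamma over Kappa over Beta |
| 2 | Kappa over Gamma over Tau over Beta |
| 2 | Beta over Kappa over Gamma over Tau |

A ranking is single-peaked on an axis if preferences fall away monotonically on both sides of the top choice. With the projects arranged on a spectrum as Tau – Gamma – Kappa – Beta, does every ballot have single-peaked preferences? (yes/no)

yes

Axis positions: Tau=1, Gamma=2, Kappa=3, Beta=4.
Type 1 (peak Tau at position 1): ranking walks positions 1-2-3-4, expanding outward from the peak — single-peaked.
Type 2 (peak Kappa at position 3): ranking walks positions 3-2-1-4, expanding outward from the peak — single-peaked.
Type 3 (peak Beta at position 4): ranking walks positions 4-3-2-1, expanding outward from the peak — single-peaked.
Every ranking is single-peaked on this axis.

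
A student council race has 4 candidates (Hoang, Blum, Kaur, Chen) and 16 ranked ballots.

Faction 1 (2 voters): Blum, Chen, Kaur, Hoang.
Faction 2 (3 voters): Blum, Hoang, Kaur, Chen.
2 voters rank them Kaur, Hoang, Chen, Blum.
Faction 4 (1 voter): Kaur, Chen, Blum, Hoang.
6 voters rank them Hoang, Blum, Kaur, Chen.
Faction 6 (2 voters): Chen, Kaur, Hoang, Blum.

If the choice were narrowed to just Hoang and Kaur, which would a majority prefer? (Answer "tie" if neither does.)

Ballots ranking Hoang above Kaur: 3 + 6 = 9.
Ballots ranking Kaur above Hoang: 16 − 9 = 7.
Hoang wins the head-to-head 9–7.

Hoang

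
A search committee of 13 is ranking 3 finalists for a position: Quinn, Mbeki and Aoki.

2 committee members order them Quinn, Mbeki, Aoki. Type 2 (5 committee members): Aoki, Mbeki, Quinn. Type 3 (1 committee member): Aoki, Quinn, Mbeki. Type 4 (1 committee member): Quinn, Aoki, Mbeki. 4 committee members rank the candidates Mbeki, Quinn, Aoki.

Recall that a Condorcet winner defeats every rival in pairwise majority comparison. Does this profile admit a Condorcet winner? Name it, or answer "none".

none

Check each pair by majority over 13 ballots:
Quinn vs Mbeki: Mbeki wins 9–4.
Quinn vs Aoki: Quinn, 7–6.
Mbeki–Aoki: Aoki 7–6.
No candidate is unbeaten: Quinn loses to Mbeki; Mbeki loses to Aoki; Aoki loses to Quinn. In particular Quinn beats Aoki beats Mbeki beats Quinn is a majority cycle — no Condorcet winner exists.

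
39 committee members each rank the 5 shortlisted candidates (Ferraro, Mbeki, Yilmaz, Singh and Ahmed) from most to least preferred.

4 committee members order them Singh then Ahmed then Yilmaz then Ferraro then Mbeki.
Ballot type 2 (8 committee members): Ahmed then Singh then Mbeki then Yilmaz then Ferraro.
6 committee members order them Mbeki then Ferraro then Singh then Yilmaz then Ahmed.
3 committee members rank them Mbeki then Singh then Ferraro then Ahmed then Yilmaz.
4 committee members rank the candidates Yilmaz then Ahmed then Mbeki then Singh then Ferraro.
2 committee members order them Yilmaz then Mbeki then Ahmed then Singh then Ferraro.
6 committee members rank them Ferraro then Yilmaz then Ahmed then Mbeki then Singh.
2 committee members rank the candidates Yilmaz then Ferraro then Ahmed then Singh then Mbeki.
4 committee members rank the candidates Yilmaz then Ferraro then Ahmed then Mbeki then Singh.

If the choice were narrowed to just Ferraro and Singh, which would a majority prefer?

Singh

Ballots ranking Ferraro above Singh: 6 + 6 + 2 + 4 = 18.
Ballots ranking Singh above Ferraro: 39 − 18 = 21.
Singh wins the head-to-head 21–18.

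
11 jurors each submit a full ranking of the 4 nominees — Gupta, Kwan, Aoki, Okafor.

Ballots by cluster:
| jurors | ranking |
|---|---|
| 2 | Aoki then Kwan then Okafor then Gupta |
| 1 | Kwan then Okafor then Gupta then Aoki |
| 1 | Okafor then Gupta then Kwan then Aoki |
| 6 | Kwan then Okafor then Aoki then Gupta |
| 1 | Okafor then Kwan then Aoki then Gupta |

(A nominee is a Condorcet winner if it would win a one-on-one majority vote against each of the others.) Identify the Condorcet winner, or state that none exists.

Head-to-head results (11 jurors):
Gupta vs Kwan: Gupta is ranked higher on 1 ballot, Kwan on 10. Kwan wins 10–1.
Gupta vs Aoki: Gupta is ranked higher on 1+1 = 2 ballots, Aoki on 9. Aoki wins 9–2.
Gupta vs Okafor: 0 to 11, Okafor.
Kwan vs Aoki: Kwan is ranked higher on 1+1+6+1 = 9 ballots, Aoki on 2. Kwan wins 9–2.
Kwan vs Okafor: Kwan preferred on 2+1+6 = 9 ballots; Kwan wins 9–2.
Aoki vs Okafor: Aoki is ranked higher on 2 ballots, Okafor on 9. Okafor wins 9–2.
Only Kwan has no losses; Kwan is the Condorcet winner.

Kwan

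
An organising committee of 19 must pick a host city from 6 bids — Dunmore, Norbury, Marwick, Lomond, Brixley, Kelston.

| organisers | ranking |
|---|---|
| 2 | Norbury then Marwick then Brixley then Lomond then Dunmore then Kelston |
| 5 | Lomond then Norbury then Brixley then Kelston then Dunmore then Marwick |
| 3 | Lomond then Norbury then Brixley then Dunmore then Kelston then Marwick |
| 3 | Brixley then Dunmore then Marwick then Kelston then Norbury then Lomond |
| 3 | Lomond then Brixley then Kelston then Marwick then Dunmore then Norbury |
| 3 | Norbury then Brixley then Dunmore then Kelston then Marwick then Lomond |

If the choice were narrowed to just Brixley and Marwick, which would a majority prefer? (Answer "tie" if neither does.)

Ballots ranking Brixley above Marwick: 5 + 3 + 3 + 3 + 3 = 17.
Ballots ranking Marwick above Brixley: 19 − 17 = 2.
Brixley wins the head-to-head 17–2.

Brixley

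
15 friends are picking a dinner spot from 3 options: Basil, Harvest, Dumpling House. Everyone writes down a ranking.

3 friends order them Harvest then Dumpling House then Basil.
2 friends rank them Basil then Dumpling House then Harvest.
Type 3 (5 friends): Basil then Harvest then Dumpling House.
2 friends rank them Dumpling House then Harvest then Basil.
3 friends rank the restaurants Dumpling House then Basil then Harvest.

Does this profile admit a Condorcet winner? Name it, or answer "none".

Head-to-head results (15 friends):
Basil vs Harvest: Basil preferred on 2+5+3 = 10 ballots; Basil wins 10–5.
Basil vs Dumpling House: Basil preferred on 2+5 = 7 ballots; Dumpling House wins 8–7.
Harvest vs Dumpling House: 3+5 = 8 for Harvest, 7 for Dumpling House — Harvest by 8–7.
No restaurant is unbeaten: Basil loses to Dumpling House; Harvest loses to Basil; Dumpling House loses to Harvest. In particular Basil > Harvest > Dumpling House > Basil is a majority cycle — no Condorcet winner exists.

none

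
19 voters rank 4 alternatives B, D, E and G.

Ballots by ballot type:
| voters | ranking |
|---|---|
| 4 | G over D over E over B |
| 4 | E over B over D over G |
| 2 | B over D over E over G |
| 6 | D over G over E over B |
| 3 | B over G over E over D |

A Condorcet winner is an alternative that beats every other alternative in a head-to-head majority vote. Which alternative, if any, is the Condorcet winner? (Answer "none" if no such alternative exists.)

Head-to-head results (19 voters):
B–D: D 10–9.
B vs E: E, 14–5.
B vs G: G, 10–9.
D–E: D 12–7.
D vs G: D, 12–7.
E vs G: G wins 13–6.
Only D has no losses; D is the Condorcet winner.

D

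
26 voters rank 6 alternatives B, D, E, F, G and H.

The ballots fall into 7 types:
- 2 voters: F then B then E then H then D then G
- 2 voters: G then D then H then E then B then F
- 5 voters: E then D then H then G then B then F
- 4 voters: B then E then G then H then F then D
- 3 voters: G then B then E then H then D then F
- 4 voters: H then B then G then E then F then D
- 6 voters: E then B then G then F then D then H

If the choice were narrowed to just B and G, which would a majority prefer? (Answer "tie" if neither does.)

Ballots ranking B above G: 2 + 4 + 4 + 6 = 16.
Ballots ranking G above B: 26 − 16 = 10.
B wins the head-to-head 16–10.

B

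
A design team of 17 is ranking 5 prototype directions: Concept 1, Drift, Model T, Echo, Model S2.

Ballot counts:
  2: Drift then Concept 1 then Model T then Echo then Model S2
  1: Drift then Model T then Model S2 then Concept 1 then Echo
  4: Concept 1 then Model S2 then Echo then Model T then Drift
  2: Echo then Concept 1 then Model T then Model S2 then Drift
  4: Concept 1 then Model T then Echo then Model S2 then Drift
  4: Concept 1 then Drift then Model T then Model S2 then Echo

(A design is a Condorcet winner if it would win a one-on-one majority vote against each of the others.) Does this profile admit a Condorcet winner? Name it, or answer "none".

Check each pair by majority over 17 ballots:
Concept 1 vs Drift: 14 to 3, Concept 1.
Concept 1 vs Model T: 16 to 1, Concept 1.
Concept 1 vs Echo: Concept 1 is ranked higher on 2+1+4+4+4 = 15 ballots, Echo on 2. Concept 1 wins 15–2.
Concept 1 vs Model S2: 2+4+2+4+4 = 16 for Concept 1, 1 for Model S2 — Concept 1 by 16–1.
Drift vs Model T: Drift is ranked higher on 2+1+4 = 7 ballots, Model T on 10. Model T wins 10–7.
Drift vs Echo: Drift is ranked higher on 2+1+4 = 7 ballots, Echo on 10. Echo wins 10–7.
Drift vs Model S2: Drift preferred on 2+1+4 = 7 ballots; Model S2 wins 10–7.
Model T vs Echo: 2+1+4+4 = 11 for Model T, 6 for Echo — Model T by 11–6.
Model T vs Model S2: 2+1+2+4+4 = 13 for Model T, 4 for Model S2 — Model T by 13–4.
Echo vs Model S2: Echo is ranked higher on 2+2+4 = 8 ballots, Model S2 on 9. Model S2 wins 9–8.
Only Concept 1 has no losses; Concept 1 is the Condorcet winner.

Concept 1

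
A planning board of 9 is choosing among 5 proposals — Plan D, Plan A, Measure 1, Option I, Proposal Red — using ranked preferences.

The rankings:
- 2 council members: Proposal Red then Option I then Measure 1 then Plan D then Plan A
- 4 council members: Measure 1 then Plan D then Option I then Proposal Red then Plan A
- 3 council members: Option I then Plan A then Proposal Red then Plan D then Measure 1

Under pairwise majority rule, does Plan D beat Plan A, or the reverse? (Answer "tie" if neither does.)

Ballots ranking Plan D above Plan A: 2 + 4 = 6.
Ballots ranking Plan A above Plan D: 9 − 6 = 3.
Plan D wins the head-to-head 6–3.

Plan D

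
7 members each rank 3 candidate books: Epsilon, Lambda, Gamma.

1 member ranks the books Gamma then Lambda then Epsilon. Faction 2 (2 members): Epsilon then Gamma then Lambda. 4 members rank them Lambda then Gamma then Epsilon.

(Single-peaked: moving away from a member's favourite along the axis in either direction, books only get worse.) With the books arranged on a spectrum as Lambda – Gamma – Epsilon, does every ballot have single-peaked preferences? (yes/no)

Axis positions: Lambda=1, Gamma=2, Epsilon=3.
Faction 1 (peak Gamma at position 2): ranking walks positions 2-1-3, expanding outward from the peak — single-peaked.
Faction 2 (peak Epsilon at position 3): ranking walks positions 3-2-1, expanding outward from the peak — single-peaked.
Faction 3 (peak Lambda at position 1): ranking walks positions 1-2-3, expanding outward from the peak — single-peaked.
Every ranking is single-peaked on this axis.

yes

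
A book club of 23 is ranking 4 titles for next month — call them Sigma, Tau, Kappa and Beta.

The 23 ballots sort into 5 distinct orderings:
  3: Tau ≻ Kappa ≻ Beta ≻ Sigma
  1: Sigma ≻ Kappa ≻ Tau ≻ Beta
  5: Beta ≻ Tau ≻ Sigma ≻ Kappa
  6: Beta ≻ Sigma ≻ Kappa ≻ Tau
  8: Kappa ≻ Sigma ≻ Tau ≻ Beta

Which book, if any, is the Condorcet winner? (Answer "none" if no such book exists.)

none

Head-to-head results (23 members):
Sigma vs Tau: 1+6+8 = 15 for Sigma, 8 for Tau — Sigma by 15–8.
Sigma vs Kappa: 1+5+6 = 12 for Sigma, 11 for Kappa — Sigma by 12–11.
Sigma vs Beta: 9 to 14, Beta.
Tau vs Kappa: Tau is ranked higher on 3+5 = 8 ballots, Kappa on 15. Kappa wins 15–8.
Tau vs Beta: Tau is ranked higher on 3+1+8 = 12 ballots, Beta on 11. Tau wins 12–11.
Kappa vs Beta: Kappa preferred on 3+1+8 = 12 ballots; Kappa wins 12–11.
No book is unbeaten: Sigma loses to Beta; Tau loses to Sigma; Kappa loses to Sigma; Beta loses to Tau. In particular Sigma → Tau → Beta → Sigma is a majority cycle — no Condorcet winner exists.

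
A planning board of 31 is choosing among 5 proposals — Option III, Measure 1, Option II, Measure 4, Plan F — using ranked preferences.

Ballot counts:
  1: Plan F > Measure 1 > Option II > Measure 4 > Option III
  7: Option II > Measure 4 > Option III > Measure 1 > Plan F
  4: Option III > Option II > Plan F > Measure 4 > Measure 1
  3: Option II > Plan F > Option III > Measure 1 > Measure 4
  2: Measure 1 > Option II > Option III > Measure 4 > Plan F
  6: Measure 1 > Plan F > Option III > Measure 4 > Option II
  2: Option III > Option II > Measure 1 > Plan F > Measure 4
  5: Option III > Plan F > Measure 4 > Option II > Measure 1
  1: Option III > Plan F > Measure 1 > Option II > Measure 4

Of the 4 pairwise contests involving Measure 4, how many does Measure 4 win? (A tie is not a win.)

1

Measure 4 against each rival (31 council members):
Measure 4–Option III: Option III 23–8.
Measure 4 vs Measure 1: Measure 4 wins 16–15.
Measure 4 vs Option II: 11 to 20, Option II.
Measure 4 vs Plan F: Measure 4 is ranked higher on 7+2 = 9 ballots, Plan F on 22. Plan F wins 22–9.
Measure 4 beats Measure 1; loses to Option III, Option II, Plan F — 1 pairwise win.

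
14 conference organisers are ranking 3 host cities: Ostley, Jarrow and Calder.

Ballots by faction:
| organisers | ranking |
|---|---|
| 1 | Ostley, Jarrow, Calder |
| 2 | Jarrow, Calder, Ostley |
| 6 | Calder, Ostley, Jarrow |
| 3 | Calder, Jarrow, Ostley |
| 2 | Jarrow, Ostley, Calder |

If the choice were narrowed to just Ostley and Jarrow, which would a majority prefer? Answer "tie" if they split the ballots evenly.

tie

Ballots ranking Ostley above Jarrow: 1 + 6 = 7.
Ballots ranking Jarrow above Ostley: 14 − 7 = 7.
7–7: the pair ties.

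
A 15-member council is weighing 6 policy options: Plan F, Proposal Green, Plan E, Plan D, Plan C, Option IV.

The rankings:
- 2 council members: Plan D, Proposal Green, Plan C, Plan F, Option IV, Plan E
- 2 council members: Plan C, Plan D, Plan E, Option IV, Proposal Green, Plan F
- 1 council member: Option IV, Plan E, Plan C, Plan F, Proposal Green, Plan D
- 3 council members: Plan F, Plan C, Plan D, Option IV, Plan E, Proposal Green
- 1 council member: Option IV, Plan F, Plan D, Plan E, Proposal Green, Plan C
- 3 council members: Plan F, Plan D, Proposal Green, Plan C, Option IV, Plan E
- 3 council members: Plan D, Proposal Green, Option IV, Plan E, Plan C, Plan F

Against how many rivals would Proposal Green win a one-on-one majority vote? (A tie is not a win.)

Proposal Green against each rival (15 council members):
Proposal Green–Plan F: Plan F 8–7.
Proposal Green vs Plan E: 8 to 7, Proposal Green.
Proposal Green vs Plan D: Proposal Green preferred on 1 ballot; Plan D wins 14–1.
Proposal Green vs Plan C: Proposal Green preferred on 2+1+3+3 = 9 ballots; Proposal Green wins 9–6.
Proposal Green vs Option IV: Proposal Green wins 8–7.
Proposal Green beats Plan E, Plan C, Option IV; loses to Plan F, Plan D — 3 pairwise wins.

3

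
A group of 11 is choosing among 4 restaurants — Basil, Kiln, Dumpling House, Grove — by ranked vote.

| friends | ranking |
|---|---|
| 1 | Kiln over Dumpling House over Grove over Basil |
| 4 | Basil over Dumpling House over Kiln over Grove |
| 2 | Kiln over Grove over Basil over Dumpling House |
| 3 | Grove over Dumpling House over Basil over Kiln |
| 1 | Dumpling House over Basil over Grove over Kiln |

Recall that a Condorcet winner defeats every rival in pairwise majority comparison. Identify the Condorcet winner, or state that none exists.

none

Head-to-head results (11 friends):
Basil vs Kiln: Basil preferred on 4+3+1 = 8 ballots; Basil wins 8–3.
Basil vs Dumpling House: Basil preferred on 4+2 = 6 ballots; Basil wins 6–5.
Basil vs Grove: Basil preferred on 4+1 = 5 ballots; Grove wins 6–5.
Kiln vs Dumpling House: 1+2 = 3 for Kiln, 8 for Dumpling House — Dumpling House by 8–3.
Kiln vs Grove: 7 to 4, Kiln.
Dumpling House vs Grove: 1+4+1 = 6 for Dumpling House, 5 for Grove — Dumpling House by 6–5.
Every restaurant loses at least once (Basil loses to Grove; Kiln loses to Basil; Dumpling House loses to Basil; Grove loses to Kiln). The majority relation contains the cycle Basil > Kiln > Grove > Basil, so there is no Condorcet winner.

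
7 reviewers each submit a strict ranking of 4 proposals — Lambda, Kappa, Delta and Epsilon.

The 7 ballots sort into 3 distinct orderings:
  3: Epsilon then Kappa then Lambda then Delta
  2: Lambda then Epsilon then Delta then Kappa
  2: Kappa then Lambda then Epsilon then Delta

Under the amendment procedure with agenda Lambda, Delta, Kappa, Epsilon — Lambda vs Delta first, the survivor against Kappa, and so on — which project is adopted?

Epsilon

Round 1: Lambda vs Delta — 7–0, Lambda advances.
Round 2: Lambda vs Kappa — 2–5, Kappa advances.
Round 3: Kappa vs Epsilon — 2–5, Epsilon advances.
Epsilon survives the agenda.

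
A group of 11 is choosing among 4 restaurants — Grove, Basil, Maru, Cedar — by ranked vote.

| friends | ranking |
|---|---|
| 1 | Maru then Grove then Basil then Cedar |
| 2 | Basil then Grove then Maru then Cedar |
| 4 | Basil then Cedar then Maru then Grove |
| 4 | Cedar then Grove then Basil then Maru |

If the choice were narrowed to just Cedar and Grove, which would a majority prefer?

Cedar

Ballots ranking Cedar above Grove: 4 + 4 = 8.
Ballots ranking Grove above Cedar: 11 − 8 = 3.
Cedar wins the head-to-head 8–3.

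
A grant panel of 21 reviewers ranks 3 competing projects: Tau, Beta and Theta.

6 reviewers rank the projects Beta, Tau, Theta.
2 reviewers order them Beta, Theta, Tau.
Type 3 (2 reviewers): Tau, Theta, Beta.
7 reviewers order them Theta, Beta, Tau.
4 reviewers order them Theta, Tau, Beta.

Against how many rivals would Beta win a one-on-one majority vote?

Beta against each rival (21 reviewers):
Beta vs Tau: 6+2+7 = 15 for Beta, 6 for Tau — Beta by 15–6.
Beta vs Theta: Theta wins 13–8.
Beta beats Tau; loses to Theta — 1 pairwise win.

1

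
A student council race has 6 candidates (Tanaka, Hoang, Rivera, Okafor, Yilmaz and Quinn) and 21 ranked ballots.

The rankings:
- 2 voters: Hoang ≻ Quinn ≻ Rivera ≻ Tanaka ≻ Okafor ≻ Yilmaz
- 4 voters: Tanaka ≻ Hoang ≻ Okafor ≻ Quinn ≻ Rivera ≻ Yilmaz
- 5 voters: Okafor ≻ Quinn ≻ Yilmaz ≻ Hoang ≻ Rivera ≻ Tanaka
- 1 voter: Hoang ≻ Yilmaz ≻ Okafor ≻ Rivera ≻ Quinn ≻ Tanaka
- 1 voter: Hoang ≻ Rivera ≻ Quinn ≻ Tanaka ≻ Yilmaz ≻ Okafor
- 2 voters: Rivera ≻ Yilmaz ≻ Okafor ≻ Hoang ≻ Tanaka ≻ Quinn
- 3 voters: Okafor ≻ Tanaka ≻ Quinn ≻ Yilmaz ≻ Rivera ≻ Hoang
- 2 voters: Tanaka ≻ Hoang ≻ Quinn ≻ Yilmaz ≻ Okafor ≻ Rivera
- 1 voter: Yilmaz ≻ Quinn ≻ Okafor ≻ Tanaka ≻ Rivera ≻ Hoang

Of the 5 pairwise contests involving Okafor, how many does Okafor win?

5

Okafor against each rival (21 voters):
Okafor–Tanaka: Okafor 12–9.
Okafor vs Hoang: Okafor is ranked higher on 5+2+3+1 = 11 ballots, Hoang on 10. Okafor wins 11–10.
Okafor vs Rivera: Okafor, 16–5.
Okafor vs Yilmaz: Okafor preferred on 2+4+5+3 = 14 ballots; Okafor wins 14–7.
Okafor vs Quinn: 4+5+1+2+3 = 15 for Okafor, 6 for Quinn — Okafor by 15–6.
Okafor beats Tanaka, Hoang, Rivera, Yilmaz, Quinn — 5 pairwise wins.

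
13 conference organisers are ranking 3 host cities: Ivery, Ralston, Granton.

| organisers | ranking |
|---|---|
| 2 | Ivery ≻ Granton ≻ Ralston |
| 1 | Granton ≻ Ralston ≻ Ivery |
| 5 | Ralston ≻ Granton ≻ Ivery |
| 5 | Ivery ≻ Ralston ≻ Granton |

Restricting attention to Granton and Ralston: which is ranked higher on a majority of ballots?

Ralston

Ballots ranking Granton above Ralston: 2 + 1 = 3.
Ballots ranking Ralston above Granton: 13 − 3 = 10.
Ralston wins the head-to-head 10–3.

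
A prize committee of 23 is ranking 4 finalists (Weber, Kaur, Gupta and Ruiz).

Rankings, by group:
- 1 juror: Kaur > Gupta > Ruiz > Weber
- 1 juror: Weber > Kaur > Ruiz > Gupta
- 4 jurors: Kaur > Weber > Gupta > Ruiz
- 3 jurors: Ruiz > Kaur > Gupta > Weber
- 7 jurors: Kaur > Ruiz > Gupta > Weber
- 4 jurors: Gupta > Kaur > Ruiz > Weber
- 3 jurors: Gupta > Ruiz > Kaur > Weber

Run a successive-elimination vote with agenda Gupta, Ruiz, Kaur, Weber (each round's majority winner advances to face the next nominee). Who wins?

Round 1: Gupta vs Ruiz — 12–11, Gupta advances.
Round 2: Gupta vs Kaur — 7–16, Kaur advances.
Round 3: Kaur vs Weber — 22–1, Kaur advances.
The agenda winner is Kaur.

Kaur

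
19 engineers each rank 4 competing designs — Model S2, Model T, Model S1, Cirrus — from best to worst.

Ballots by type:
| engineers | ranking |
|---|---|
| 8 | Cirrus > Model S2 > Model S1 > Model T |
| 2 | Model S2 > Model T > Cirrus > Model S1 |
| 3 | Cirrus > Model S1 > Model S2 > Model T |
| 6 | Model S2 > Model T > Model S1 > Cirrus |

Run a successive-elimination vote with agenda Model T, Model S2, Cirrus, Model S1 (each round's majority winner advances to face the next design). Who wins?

Round 1: Model T vs Model S2 — 0–19, Model S2 advances.
Round 2: Model S2 vs Cirrus — 8–11, Cirrus advances.
Round 3: Cirrus vs Model S1 — 13–6, Cirrus advances.
The agenda winner is Cirrus.

Cirrus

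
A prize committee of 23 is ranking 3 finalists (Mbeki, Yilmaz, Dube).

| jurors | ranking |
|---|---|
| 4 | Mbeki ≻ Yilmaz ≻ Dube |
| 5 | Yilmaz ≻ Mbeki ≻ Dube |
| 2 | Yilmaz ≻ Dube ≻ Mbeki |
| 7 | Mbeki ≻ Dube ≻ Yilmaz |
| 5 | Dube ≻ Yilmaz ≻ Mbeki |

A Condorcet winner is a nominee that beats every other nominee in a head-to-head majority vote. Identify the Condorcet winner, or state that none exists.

none

Check each pair by majority over 23 ballots:
Mbeki vs Yilmaz: Yilmaz wins 12–11.
Mbeki vs Dube: Mbeki wins 16–7.
Yilmaz–Dube: Dube 12–11.
Every nominee loses at least once (Mbeki loses to Yilmaz; Yilmaz loses to Dube; Dube loses to Mbeki). The majority relation contains the cycle Mbeki > Dube > Yilmaz > Mbeki, so there is no Condorcet winner.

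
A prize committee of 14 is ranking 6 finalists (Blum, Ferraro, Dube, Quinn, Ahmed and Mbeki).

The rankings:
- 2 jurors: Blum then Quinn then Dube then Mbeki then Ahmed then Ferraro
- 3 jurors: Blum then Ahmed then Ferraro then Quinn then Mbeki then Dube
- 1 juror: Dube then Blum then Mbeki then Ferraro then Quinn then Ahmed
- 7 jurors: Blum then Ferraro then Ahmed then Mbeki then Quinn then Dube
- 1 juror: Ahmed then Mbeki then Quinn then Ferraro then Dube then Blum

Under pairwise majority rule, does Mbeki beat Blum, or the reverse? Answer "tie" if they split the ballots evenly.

Blum

Ballots ranking Mbeki above Blum: 1.
Ballots ranking Blum above Mbeki: 14 − 1 = 13.
Blum wins the head-to-head 13–1.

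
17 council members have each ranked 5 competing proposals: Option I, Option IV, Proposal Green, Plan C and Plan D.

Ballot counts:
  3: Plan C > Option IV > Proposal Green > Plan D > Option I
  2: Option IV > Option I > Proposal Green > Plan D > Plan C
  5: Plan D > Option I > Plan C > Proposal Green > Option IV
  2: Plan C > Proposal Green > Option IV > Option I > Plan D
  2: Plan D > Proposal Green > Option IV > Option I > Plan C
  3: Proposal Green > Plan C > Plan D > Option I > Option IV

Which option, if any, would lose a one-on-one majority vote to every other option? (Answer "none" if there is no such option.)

Pairwise majorities:
Option I vs Option IV: Option I is ranked higher on 5+3 = 8 ballots, Option IV on 9. Option IV wins 9–8.
Option I vs Proposal Green: Proposal Green wins 10–7.
Option I vs Plan C: 2+5+2 = 9 for Option I, 8 for Plan C — Option I by 9–8.
Option I vs Plan D: 4 to 13, Plan D.
Option IV vs Proposal Green: Option IV preferred on 3+2 = 5 ballots; Proposal Green wins 12–5.
Option IV vs Plan C: 2+2 = 4 for Option IV, 13 for Plan C — Plan C by 13–4.
Option IV vs Plan D: Option IV is ranked higher on 3+2+2 = 7 ballots, Plan D on 10. Plan D wins 10–7.
Proposal Green vs Plan C: Plan C wins 10–7.
Proposal Green vs Plan D: Proposal Green, 10–7.
Plan C vs Plan D: 3+2+3 = 8 for Plan C, 9 for Plan D — Plan D by 9–8.
Every option wins at least one matchup (Option I beats Plan C; Option IV beats Option I; Proposal Green beats Option I; Plan C beats Option IV; Plan D beats Option I), so there is no Condorcet loser.

none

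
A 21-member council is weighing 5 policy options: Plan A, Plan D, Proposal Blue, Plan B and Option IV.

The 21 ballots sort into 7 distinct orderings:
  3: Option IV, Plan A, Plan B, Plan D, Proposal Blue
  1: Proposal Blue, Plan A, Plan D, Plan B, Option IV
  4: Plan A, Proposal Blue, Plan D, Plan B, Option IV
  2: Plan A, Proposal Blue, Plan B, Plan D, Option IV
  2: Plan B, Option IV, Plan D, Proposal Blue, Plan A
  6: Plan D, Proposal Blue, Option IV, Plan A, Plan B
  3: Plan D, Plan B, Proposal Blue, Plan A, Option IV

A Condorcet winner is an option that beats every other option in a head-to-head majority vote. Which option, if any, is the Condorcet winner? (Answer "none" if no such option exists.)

Plan D

Check each pair by majority over 21 ballots:
Plan A vs Plan D: Plan A preferred on 3+1+4+2 = 10 ballots; Plan D wins 11–10.
Plan A–Proposal Blue: Proposal Blue 12–9.
Plan A vs Plan B: 16 to 5, Plan A.
Plan A vs Option IV: Option IV, 11–10.
Plan D–Proposal Blue: Plan D 14–7.
Plan D vs Plan B: Plan D is ranked higher on 1+4+6+3 = 14 ballots, Plan B on 7. Plan D wins 14–7.
Plan D vs Option IV: Plan D is ranked higher on 1+4+2+6+3 = 16 ballots, Option IV on 5. Plan D wins 16–5.
Proposal Blue vs Plan B: Proposal Blue wins 13–8.
Proposal Blue vs Option IV: Proposal Blue wins 16–5.
Plan B–Option IV: Plan B 12–9.
Only Plan D has no losses; Plan D is the Condorcet winner.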